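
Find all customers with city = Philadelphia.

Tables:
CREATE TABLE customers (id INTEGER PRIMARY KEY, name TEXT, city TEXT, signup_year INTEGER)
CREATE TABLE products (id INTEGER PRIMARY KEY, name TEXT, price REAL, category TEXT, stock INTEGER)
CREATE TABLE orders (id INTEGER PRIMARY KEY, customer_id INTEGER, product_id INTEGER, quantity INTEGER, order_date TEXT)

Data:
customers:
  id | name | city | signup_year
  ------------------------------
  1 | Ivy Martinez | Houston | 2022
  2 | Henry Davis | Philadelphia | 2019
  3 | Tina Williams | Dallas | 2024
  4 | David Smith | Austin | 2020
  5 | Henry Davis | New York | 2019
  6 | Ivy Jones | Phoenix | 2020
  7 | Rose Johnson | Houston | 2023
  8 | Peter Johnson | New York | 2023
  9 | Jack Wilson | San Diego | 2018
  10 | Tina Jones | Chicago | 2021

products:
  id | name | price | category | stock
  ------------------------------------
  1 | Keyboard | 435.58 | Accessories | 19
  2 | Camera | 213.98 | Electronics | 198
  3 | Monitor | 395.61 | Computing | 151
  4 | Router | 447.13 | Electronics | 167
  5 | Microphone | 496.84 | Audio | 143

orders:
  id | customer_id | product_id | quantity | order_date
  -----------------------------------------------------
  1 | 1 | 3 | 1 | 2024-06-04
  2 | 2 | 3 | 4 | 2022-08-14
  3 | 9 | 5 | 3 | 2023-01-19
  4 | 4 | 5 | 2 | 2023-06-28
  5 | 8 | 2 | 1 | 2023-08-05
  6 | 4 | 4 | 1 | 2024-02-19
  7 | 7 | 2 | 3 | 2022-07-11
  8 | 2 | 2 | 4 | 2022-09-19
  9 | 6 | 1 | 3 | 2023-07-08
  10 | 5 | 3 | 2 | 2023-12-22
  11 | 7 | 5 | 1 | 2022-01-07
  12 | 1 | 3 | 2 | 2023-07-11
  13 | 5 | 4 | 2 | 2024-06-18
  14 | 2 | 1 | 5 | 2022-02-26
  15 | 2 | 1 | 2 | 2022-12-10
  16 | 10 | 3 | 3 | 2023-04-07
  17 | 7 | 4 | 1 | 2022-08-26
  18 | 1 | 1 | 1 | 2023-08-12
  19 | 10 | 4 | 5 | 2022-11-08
SELECT name, city FROM customers WHERE city = 'Philadelphia'

Execution result:
name | city
Henry Davis | Philadelphia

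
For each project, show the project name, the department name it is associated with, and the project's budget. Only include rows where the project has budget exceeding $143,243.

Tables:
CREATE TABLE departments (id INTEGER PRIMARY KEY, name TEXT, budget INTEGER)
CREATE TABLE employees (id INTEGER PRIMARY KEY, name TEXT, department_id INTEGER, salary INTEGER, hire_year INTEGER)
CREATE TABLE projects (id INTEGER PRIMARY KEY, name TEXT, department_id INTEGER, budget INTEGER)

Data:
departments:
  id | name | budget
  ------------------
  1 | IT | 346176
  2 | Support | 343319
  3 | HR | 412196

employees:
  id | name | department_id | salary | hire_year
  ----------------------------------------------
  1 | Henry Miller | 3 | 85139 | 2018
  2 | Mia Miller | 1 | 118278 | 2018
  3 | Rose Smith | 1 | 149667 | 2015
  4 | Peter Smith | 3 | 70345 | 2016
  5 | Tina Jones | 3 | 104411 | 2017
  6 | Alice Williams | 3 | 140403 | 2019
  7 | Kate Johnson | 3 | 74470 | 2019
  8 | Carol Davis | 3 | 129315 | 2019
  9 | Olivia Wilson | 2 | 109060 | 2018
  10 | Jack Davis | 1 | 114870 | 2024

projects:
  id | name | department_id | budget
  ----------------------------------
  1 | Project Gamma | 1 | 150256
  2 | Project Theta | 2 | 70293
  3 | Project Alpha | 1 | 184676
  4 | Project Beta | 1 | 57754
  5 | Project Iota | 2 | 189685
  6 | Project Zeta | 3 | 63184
SELECT c.name, p.name AS department, c.budget FROM projects c JOIN departments p ON c.department_id = p.id WHERE c.budget > 143243

Execution result:
name | department | budget
Project Gamma | IT | 150256
Project Alpha | IT | 184676
Project Iota | Support | 189685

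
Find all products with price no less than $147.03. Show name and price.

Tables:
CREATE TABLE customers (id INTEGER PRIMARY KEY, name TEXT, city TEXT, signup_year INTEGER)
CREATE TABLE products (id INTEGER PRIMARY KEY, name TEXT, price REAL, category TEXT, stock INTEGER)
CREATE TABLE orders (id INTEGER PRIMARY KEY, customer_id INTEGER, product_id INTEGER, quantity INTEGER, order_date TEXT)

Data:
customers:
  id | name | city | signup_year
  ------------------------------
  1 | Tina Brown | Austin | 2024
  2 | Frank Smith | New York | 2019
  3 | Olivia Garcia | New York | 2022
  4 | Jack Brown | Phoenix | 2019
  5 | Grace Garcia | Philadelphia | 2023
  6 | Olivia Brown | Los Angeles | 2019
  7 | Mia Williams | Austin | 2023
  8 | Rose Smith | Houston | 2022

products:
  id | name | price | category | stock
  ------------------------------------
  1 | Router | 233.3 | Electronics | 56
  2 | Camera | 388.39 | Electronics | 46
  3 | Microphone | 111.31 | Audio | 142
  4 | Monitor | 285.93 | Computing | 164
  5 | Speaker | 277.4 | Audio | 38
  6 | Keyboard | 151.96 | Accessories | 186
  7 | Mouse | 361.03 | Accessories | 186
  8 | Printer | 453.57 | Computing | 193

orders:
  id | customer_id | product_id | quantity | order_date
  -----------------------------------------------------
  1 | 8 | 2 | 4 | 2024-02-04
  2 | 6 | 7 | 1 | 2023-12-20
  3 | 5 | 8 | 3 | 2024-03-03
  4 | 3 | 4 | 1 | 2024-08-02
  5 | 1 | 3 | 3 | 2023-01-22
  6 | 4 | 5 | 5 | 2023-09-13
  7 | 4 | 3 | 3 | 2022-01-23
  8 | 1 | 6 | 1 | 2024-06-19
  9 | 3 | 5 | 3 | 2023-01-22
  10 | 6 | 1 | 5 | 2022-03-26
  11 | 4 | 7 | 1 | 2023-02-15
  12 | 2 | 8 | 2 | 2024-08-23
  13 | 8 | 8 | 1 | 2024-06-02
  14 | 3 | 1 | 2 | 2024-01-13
SELECT name, price FROM products WHERE price >= 147.03

Execution result:
name | price
Router | 233.30
Camera | 388.39
Monitor | 285.93
Speaker | 277.40
Keyboard | 151.96
Mouse | 361.03
Printer | 453.57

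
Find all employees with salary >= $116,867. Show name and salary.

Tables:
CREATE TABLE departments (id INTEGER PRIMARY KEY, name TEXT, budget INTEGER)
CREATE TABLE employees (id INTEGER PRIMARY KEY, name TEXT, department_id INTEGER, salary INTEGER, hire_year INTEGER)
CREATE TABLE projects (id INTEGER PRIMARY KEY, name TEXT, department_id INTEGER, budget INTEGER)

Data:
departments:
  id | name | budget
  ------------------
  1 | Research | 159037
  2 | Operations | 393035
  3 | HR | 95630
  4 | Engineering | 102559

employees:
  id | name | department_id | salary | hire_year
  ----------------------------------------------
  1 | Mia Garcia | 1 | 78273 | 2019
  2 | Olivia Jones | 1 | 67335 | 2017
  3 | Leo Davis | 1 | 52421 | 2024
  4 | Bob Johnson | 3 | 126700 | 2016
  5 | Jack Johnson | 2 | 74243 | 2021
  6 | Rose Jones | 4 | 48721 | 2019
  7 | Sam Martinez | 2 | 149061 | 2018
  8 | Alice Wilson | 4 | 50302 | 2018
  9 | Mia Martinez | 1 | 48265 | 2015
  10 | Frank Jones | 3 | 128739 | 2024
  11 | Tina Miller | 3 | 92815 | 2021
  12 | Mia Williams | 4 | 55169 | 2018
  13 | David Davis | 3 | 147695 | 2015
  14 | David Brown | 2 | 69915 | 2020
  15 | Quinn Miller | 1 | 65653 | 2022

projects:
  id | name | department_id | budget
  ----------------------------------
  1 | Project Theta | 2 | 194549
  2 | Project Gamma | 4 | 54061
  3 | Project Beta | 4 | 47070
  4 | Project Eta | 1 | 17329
SELECT name, salary FROM employees WHERE salary >= 116867

Execution result:
name | salary
Bob Johnson | 126700
Sam Martinez | 149061
Frank Jones | 128739
David Davis | 147695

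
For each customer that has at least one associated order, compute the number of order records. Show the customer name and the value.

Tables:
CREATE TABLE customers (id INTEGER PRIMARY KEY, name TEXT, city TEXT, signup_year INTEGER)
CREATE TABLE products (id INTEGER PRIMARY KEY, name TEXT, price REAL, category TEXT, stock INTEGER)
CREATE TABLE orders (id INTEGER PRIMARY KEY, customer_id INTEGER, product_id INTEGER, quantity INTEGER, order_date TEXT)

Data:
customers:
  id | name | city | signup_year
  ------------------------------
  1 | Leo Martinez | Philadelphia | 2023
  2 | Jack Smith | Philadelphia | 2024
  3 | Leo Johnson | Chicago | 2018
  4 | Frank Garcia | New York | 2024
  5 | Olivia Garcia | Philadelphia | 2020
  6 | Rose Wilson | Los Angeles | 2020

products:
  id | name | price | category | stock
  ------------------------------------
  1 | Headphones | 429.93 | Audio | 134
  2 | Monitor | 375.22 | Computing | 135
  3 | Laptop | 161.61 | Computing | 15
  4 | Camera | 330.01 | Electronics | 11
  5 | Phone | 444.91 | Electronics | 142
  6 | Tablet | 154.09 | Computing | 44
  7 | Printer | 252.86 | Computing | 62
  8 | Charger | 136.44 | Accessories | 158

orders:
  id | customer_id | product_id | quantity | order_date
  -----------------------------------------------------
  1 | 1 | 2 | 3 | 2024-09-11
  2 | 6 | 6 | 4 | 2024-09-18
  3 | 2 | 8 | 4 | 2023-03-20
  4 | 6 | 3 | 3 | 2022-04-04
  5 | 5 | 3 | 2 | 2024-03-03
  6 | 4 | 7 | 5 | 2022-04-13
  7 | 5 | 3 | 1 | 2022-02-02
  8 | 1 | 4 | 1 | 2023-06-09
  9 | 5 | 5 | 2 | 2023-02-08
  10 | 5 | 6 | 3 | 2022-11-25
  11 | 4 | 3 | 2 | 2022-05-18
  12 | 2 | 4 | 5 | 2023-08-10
SELECT p.name, COUNT(*) AS n FROM orders c JOIN customers p ON c.customer_id = p.id GROUP BY p.id, p.name

Execution result:
name | n
Leo Martinez | 2
Jack Smith | 2
Frank Garcia | 2
Olivia Garcia | 4
Rose Wilson | 2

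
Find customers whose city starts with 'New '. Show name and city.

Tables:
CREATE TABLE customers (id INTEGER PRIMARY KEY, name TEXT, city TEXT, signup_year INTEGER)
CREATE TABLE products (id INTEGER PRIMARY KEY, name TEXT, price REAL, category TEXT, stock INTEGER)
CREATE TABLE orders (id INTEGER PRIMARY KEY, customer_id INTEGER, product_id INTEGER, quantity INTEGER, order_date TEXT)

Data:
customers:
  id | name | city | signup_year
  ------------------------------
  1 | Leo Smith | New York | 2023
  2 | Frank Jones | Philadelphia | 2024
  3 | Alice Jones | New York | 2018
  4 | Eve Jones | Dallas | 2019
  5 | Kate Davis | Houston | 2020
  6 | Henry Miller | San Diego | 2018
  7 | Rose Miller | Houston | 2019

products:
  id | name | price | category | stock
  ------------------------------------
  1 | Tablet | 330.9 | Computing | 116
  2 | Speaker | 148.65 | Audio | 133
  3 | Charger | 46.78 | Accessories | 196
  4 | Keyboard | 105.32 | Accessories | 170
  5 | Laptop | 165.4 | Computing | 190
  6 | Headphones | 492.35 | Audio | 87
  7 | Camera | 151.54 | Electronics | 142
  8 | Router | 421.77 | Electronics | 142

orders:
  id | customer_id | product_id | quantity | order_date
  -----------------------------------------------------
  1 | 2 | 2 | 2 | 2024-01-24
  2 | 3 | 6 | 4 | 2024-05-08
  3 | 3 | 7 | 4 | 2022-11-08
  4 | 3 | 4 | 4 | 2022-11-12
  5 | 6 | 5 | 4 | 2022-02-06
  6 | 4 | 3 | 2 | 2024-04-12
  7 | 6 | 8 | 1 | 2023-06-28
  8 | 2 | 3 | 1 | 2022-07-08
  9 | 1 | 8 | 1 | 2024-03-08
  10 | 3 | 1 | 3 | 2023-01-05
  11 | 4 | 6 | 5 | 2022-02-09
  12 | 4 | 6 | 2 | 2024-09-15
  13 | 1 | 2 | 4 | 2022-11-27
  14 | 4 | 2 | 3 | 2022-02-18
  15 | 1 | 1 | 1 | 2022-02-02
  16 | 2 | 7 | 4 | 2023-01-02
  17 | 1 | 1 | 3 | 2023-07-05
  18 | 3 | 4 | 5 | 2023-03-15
SELECT name, city FROM customers WHERE city LIKE 'New %'

Execution result:
name | city
Leo Smith | New York
Alice Jones | New York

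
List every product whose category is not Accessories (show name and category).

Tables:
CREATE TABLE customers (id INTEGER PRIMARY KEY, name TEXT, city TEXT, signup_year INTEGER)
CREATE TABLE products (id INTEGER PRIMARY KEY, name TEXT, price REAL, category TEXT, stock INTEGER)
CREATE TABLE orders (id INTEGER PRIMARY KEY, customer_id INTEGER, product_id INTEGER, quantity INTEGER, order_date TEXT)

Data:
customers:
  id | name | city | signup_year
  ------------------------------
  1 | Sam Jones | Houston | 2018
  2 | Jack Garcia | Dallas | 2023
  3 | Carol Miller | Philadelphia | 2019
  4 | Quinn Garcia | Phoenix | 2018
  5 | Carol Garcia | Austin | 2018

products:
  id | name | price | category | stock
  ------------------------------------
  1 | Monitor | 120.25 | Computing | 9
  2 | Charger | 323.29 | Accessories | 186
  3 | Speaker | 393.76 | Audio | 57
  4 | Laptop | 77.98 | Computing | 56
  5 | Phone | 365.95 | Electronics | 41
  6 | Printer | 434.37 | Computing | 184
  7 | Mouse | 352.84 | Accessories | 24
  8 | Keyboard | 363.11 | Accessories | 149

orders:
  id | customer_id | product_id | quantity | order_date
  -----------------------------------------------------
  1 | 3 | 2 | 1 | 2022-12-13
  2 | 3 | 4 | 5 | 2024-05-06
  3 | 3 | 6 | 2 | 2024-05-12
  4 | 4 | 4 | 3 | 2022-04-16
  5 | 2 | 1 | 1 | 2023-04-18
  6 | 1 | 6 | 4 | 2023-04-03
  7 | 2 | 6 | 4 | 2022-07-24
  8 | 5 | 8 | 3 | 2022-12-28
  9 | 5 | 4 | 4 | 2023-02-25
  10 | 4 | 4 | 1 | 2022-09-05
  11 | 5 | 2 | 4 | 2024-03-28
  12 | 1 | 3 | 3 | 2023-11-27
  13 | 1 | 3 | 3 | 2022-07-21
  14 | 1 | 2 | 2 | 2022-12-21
SELECT name, category FROM products WHERE category <> 'Accessories'

Execution result:
name | category
Monitor | Computing
Speaker | Audio
Laptop | Computing
Phone | Electronics
Printer | Computing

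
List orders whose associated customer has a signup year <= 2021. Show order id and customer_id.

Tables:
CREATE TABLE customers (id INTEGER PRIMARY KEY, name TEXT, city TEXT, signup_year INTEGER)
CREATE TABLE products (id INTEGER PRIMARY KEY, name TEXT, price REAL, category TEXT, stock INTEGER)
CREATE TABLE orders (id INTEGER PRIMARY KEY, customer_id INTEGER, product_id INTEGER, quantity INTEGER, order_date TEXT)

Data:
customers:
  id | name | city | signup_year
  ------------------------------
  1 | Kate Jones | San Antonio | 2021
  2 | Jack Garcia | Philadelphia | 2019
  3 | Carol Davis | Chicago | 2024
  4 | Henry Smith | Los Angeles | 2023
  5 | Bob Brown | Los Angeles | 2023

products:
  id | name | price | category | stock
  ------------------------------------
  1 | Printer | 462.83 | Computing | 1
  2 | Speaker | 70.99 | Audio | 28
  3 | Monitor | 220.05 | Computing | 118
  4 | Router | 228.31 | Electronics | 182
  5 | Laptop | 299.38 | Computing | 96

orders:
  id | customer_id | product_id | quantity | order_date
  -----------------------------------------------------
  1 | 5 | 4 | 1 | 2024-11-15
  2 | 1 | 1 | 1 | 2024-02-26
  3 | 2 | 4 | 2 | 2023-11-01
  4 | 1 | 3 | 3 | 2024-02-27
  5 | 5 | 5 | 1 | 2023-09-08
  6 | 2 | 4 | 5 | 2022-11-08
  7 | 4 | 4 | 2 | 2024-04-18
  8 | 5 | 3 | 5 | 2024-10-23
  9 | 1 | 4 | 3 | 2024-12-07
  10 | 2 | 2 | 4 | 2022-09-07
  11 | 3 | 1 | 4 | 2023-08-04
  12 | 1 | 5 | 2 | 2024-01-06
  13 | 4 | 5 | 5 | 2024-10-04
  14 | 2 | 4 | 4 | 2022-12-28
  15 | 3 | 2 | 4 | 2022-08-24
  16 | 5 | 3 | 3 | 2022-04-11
SELECT id, customer_id FROM orders WHERE customer_id IN (SELECT id FROM customers WHERE signup_year <= 2021)

Execution result:
id | customer_id
2 | 1
3 | 2
4 | 1
6 | 2
9 | 1
10 | 2
12 | 1
14 | 2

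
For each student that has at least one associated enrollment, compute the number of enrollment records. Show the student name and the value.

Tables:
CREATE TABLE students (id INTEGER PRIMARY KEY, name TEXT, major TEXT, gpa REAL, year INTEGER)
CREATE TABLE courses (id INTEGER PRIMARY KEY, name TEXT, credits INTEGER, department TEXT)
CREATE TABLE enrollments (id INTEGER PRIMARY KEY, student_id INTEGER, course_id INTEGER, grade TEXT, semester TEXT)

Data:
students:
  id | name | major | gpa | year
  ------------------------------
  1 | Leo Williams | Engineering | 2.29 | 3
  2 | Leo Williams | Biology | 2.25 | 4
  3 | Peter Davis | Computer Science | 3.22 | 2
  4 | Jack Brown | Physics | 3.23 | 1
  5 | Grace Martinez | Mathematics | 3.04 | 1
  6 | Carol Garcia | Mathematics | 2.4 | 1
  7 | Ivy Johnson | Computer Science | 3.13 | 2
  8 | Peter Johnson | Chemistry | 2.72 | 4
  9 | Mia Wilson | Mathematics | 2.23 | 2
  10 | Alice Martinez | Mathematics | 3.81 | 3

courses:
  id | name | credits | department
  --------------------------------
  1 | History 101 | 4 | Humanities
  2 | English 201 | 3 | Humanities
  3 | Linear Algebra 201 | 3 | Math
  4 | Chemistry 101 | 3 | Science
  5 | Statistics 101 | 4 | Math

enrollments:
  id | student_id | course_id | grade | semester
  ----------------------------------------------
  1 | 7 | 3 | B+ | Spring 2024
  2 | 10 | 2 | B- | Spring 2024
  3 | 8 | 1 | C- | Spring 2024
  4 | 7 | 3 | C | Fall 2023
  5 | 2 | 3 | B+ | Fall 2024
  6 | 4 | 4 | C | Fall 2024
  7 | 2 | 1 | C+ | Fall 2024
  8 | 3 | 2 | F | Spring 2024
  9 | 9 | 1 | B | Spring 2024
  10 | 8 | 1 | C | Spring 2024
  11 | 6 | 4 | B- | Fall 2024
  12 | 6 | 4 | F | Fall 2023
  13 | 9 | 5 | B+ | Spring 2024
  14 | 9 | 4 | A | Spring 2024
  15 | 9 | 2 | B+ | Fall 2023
SELECT p.name, COUNT(*) AS n FROM enrollments c JOIN students p ON c.student_id = p.id GROUP BY p.id, p.name

Execution result:
name | n
Leo Williams | 2
Peter Davis | 1
Jack Brown | 1
Carol Garcia | 2
Ivy Johnson | 2
Peter Johnson | 2
Mia Wilson | 4
Alice Martinez | 1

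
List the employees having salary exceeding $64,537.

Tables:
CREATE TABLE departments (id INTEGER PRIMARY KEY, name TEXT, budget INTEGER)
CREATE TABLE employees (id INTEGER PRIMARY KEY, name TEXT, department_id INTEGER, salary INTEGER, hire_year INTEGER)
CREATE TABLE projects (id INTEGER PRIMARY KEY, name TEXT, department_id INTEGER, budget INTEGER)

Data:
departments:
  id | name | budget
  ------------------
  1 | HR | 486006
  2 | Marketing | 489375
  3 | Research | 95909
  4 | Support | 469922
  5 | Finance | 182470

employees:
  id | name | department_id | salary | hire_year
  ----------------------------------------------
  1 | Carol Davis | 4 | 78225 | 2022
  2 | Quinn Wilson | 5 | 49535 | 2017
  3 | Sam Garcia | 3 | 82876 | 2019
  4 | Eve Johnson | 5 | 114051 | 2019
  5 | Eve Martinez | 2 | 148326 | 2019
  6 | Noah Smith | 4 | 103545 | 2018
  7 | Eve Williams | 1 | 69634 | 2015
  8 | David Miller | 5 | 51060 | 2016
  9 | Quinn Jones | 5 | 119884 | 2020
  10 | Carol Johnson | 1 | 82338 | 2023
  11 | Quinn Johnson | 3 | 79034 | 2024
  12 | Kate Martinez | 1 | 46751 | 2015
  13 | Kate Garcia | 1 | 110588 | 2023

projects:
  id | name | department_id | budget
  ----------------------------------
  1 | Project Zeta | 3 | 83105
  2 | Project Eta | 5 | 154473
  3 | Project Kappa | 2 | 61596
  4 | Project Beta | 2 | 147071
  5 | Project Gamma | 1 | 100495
SELECT name, salary FROM employees WHERE salary > 64537

Execution result:
name | salary
Carol Davis | 78225
Sam Garcia | 82876
Eve Johnson | 114051
Eve Martinez | 148326
Noah Smith | 103545
Eve Williams | 69634
Quinn Jones | 119884
Carol Johnson | 82338
Quinn Johnson | 79034
Kate Garcia | 110588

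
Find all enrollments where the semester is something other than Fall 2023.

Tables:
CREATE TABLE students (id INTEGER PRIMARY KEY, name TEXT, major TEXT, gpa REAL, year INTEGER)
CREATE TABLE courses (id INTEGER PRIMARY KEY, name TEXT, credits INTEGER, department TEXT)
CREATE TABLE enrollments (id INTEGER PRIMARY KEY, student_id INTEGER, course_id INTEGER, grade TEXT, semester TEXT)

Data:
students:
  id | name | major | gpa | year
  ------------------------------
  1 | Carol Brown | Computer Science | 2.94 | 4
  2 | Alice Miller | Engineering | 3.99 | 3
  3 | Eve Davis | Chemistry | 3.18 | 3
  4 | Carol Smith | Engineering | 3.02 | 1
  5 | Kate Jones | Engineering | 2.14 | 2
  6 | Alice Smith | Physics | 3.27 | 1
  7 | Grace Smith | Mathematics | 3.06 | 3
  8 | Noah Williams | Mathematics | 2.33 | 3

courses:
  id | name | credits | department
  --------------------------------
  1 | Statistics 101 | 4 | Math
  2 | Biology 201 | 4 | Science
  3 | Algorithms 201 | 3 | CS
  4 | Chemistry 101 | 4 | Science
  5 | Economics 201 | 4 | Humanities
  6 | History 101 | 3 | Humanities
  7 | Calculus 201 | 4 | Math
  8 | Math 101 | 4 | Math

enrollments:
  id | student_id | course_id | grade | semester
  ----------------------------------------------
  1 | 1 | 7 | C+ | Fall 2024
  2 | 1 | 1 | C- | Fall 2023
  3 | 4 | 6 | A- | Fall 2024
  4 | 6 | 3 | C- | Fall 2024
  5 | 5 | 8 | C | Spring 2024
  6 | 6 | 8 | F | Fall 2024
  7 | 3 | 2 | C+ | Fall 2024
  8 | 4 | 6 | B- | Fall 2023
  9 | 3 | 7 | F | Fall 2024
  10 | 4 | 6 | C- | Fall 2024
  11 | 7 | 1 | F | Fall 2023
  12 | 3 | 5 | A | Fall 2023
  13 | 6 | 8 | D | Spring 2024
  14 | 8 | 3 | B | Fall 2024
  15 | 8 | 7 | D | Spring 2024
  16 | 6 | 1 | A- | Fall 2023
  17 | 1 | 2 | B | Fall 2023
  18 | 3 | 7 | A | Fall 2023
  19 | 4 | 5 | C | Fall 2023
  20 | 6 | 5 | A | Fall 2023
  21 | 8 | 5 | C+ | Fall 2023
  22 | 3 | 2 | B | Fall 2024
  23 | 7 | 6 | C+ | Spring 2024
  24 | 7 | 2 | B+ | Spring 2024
SELECT id, semester FROM enrollments WHERE semester <> 'Fall 2023'

Execution result:
id | semester
1 | Fall 2024
3 | Fall 2024
4 | Fall 2024
5 | Spring 2024
6 | Fall 2024
7 | Fall 2024
9 | Fall 2024
10 | Fall 2024
13 | Spring 2024
14 | Fall 2024
15 | Spring 2024
22 | Fall 2024
23 | Spring 2024
24 | Spring 2024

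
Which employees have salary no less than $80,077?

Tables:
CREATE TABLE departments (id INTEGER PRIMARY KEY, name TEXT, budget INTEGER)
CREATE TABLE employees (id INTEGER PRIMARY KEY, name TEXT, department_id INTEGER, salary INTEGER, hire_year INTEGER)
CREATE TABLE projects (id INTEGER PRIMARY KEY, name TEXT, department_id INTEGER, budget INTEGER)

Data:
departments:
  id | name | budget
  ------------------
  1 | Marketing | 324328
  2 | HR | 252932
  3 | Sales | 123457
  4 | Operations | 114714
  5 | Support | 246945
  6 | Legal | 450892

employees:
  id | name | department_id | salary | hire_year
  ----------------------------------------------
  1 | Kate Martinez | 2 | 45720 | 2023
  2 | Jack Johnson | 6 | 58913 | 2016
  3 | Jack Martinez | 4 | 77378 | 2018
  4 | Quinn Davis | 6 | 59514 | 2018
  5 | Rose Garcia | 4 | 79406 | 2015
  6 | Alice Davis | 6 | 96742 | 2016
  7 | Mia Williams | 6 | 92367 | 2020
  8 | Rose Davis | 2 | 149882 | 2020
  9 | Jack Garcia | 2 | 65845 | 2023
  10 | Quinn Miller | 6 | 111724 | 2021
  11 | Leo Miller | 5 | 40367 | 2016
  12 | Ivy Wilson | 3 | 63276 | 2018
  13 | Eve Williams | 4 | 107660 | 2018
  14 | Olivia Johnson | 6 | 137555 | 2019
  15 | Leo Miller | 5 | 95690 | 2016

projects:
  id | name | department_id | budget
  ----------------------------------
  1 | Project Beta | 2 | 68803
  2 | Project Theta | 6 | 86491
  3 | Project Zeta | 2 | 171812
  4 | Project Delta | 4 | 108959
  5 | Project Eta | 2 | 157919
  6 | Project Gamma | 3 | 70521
SELECT name, salary FROM employees WHERE salary >= 80077

Execution result:
name | salary
Alice Davis | 96742
Mia Williams | 92367
Rose Davis | 149882
Quinn Miller | 111724
Eve Williams | 107660
Olivia Johnson | 137555
Leo Miller | 95690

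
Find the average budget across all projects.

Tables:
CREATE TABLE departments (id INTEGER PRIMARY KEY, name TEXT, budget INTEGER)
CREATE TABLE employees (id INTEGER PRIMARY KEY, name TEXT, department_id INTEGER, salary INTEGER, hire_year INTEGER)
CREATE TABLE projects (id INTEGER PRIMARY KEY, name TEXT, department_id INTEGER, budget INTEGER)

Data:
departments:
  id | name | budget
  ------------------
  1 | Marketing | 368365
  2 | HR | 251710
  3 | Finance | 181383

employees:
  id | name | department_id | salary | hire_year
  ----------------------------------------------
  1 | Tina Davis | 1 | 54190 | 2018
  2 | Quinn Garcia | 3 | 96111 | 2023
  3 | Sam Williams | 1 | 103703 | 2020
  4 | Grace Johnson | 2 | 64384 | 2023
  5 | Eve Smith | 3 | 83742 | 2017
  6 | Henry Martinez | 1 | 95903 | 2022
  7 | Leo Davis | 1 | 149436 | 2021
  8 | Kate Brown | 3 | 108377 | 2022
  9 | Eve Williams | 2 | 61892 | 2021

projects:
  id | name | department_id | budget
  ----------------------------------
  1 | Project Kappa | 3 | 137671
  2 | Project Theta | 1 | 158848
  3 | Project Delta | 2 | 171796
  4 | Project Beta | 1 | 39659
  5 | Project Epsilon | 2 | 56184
SELECT AVG(budget) FROM projects

Execution result:
112831.60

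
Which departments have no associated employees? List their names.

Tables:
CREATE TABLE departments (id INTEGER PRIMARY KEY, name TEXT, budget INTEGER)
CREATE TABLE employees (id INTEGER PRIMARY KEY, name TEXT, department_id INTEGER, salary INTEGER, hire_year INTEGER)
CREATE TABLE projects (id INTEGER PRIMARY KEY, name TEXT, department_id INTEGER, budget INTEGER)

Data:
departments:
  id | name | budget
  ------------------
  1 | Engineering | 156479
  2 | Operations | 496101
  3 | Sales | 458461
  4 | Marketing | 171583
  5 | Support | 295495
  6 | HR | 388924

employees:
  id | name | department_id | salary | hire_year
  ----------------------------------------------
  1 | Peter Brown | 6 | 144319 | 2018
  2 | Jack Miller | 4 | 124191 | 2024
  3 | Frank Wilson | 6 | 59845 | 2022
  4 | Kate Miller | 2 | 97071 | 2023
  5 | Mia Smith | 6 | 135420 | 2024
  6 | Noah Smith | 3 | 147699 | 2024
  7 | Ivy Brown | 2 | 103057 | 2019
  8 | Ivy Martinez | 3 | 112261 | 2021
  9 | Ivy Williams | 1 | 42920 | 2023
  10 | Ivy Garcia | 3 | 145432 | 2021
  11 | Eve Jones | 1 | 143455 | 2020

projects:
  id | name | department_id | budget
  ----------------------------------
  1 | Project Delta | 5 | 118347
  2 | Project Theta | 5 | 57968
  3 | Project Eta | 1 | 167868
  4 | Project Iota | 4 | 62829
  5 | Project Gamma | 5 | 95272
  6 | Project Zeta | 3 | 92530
SELECT p.name FROM departments p LEFT JOIN employees c ON c.department_id = p.id WHERE c.id IS NULL

Execution result:
Support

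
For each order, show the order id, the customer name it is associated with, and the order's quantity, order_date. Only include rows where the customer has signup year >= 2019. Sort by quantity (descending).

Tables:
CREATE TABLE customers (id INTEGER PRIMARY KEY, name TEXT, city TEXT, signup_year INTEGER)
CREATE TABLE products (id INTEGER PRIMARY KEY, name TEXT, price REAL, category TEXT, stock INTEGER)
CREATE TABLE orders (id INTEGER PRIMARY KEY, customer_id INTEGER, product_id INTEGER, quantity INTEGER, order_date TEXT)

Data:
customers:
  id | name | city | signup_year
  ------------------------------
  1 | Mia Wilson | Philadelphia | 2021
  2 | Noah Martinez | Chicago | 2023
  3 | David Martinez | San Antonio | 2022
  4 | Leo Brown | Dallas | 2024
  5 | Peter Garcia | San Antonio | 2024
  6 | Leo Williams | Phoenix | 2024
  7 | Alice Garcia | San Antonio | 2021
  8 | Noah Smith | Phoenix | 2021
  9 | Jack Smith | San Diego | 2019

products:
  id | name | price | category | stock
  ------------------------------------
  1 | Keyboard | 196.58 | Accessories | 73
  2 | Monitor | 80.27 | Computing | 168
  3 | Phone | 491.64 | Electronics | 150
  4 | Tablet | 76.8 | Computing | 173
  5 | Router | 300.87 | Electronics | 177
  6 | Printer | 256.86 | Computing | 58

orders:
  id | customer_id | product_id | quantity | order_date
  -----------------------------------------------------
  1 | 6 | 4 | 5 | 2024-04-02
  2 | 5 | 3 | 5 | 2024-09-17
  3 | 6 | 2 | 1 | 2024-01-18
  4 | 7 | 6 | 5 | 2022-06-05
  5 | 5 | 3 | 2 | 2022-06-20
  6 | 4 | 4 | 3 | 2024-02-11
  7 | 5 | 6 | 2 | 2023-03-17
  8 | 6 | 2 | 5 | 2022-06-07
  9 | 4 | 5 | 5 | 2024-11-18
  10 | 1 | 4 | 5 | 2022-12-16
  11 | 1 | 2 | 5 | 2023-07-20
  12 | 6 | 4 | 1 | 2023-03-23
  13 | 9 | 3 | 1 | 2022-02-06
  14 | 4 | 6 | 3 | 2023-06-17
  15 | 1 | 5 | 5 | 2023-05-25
SELECT c.id, p.name AS customer, c.quantity, c.order_date FROM orders c JOIN customers p ON c.customer_id = p.id WHERE p.signup_year >= 2019 ORDER BY c.quantity DESC

Execution result:
id | customer | quantity | order_date
1 | Leo Williams | 5 | 2024-04-02
2 | Peter Garcia | 5 | 2024-09-17
4 | Alice Garcia | 5 | 2022-06-05
8 | Leo Williams | 5 | 2022-06-07
9 | Leo Brown | 5 | 2024-11-18
10 | Mia Wilson | 5 | 2022-12-16
11 | Mia Wilson | 5 | 2023-07-20
15 | Mia Wilson | 5 | 2023-05-25
6 | Leo Brown | 3 | 2024-02-11
14 | Leo Brown | 3 | 2023-06-17
5 | Peter Garcia | 2 | 2022-06-20
7 | Peter Garcia | 2 | 2023-03-17
3 | Leo Williams | 1 | 2024-01-18
12 | Leo Williams | 1 | 2023-03-23
13 | Jack Smith | 1 | 2022-02-06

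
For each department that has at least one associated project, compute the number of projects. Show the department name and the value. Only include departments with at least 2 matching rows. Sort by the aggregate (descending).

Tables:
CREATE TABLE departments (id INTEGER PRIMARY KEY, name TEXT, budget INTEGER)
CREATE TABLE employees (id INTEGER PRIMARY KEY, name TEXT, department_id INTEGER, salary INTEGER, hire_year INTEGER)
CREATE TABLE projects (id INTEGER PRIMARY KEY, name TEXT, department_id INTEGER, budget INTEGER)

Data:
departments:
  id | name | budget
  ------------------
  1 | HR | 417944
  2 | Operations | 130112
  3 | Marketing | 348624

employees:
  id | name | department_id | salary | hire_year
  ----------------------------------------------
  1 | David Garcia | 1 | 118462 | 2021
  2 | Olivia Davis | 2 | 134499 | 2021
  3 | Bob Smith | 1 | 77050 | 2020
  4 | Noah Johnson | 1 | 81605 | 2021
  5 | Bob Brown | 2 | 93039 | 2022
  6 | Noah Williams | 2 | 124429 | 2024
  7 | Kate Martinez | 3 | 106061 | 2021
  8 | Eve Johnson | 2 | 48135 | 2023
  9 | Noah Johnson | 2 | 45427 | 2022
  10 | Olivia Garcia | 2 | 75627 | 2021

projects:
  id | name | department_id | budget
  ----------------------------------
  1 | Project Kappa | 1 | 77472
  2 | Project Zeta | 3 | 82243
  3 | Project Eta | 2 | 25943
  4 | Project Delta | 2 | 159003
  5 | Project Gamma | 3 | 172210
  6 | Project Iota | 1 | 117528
SELECT p.name, COUNT(*) AS n FROM projects c JOIN departments p ON c.department_id = p.id GROUP BY p.id, p.name HAVING COUNT(*) >= 2 ORDER BY n DESC

Execution result:
name | n
HR | 2
Operations | 2
Marketing | 2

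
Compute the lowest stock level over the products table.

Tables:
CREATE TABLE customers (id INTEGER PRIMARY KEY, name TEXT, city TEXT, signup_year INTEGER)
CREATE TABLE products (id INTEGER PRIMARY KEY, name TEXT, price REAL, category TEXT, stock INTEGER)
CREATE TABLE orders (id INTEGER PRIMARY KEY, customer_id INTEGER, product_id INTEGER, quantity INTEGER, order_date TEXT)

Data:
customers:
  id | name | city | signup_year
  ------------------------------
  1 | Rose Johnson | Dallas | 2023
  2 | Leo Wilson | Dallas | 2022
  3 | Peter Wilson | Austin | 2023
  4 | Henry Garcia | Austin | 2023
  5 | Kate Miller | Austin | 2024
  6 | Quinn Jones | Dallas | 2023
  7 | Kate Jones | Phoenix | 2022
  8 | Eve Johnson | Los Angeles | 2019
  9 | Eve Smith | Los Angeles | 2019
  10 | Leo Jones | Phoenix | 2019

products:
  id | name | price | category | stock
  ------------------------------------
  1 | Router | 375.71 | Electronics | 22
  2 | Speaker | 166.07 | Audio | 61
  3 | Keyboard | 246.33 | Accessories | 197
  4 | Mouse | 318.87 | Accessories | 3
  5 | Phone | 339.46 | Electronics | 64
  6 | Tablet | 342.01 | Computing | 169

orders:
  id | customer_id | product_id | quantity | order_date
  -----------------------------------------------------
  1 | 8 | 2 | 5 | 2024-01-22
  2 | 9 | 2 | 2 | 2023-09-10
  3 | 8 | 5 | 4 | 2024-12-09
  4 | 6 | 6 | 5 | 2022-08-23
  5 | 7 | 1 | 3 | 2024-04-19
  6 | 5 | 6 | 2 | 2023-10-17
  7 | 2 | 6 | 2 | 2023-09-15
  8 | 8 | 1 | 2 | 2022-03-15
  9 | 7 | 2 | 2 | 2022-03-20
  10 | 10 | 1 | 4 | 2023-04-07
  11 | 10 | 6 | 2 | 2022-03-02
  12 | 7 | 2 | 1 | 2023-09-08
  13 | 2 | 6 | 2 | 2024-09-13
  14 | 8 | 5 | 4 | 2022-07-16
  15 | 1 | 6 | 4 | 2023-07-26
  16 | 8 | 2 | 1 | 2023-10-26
SELECT MIN(stock) FROM products

Execution result:
3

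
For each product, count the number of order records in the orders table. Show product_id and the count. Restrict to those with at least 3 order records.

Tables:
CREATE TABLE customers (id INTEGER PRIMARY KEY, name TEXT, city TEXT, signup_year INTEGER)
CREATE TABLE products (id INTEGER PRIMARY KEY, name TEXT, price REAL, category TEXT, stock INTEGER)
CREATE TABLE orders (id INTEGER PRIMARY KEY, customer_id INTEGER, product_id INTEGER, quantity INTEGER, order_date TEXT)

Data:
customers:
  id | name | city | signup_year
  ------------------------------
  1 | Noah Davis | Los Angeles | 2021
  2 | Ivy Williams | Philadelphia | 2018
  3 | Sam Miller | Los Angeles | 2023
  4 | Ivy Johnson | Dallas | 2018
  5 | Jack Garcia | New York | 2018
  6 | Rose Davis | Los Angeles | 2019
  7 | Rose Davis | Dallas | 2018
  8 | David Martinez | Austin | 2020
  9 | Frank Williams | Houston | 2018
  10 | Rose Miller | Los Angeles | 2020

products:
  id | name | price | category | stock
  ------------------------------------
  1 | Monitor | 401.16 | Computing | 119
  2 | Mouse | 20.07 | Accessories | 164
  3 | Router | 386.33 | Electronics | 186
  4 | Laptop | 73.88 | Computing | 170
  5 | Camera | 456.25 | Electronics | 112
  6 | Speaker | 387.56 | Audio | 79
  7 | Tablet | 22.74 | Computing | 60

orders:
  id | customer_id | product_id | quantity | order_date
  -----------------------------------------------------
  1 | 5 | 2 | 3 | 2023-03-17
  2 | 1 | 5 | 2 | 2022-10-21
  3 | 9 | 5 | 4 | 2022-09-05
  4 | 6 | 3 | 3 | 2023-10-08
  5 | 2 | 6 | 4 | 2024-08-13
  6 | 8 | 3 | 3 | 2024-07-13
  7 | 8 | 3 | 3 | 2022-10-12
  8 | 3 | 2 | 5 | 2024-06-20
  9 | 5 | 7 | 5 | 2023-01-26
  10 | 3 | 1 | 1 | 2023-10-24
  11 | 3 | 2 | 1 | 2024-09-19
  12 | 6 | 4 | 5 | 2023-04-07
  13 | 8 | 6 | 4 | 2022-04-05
SELECT product_id, COUNT(*) AS order_count FROM orders GROUP BY product_id HAVING COUNT(*) >= 3

Execution result:
product_id | order_count
2 | 3
3 | 3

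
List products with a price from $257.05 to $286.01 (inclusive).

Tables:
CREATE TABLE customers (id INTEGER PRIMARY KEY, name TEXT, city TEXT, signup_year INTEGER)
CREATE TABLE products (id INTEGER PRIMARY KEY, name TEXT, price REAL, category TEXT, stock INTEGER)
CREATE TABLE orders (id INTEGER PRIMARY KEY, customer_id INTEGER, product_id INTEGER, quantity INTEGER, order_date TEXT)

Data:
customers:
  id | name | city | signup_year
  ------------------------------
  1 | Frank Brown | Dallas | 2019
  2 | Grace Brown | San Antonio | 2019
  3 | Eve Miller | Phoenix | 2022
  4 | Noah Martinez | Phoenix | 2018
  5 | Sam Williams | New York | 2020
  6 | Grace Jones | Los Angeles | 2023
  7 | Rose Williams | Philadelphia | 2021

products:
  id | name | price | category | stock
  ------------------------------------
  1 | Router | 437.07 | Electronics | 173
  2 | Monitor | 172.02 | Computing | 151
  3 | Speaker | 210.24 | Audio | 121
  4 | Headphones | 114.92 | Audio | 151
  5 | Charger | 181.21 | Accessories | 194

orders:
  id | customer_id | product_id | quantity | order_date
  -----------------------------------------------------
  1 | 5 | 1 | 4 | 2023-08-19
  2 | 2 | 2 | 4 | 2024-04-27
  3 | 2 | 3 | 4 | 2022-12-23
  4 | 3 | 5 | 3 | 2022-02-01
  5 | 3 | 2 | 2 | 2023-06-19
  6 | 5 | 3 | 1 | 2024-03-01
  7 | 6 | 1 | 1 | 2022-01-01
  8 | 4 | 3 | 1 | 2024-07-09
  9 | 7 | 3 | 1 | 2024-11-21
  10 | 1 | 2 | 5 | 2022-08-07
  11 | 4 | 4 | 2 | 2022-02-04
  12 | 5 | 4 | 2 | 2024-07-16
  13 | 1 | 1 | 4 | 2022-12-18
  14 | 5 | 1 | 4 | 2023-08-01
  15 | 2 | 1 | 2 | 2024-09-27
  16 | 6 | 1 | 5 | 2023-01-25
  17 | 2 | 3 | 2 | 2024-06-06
SELECT name, price FROM products WHERE price BETWEEN 257.05 AND 286.01

Execution result:
(no rows)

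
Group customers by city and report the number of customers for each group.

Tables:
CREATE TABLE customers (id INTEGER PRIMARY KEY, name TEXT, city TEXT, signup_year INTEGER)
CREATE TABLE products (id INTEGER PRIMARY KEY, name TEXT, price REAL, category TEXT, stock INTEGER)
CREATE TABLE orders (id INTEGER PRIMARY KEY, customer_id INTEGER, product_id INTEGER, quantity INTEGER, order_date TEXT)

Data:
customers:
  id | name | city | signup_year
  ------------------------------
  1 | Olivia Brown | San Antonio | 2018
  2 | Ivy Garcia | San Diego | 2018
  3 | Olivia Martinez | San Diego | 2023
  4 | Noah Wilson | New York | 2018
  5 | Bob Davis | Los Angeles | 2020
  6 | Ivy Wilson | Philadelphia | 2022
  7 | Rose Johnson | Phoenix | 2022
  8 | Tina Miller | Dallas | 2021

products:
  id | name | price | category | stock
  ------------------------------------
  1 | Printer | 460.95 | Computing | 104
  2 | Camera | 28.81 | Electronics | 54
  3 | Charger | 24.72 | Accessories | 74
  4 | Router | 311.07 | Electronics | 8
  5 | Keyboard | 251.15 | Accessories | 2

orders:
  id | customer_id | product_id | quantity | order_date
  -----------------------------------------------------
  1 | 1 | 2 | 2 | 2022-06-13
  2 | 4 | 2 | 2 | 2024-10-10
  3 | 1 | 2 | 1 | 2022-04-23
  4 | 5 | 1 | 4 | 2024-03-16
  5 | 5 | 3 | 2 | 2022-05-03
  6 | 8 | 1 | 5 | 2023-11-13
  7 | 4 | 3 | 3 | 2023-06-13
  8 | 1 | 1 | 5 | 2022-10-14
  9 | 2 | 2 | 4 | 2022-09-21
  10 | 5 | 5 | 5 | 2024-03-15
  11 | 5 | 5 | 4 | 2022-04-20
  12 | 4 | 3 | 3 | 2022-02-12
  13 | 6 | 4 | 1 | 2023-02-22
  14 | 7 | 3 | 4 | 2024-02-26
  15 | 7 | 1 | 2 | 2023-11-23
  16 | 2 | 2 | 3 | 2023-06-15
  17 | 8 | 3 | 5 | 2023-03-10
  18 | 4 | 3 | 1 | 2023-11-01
SELECT city, COUNT(*) AS n FROM customers GROUP BY city

Execution result:
city | n
Dallas | 1
Los Angeles | 1
New York | 1
Philadelphia | 1
Phoenix | 1
San Antonio | 1
San Diego | 2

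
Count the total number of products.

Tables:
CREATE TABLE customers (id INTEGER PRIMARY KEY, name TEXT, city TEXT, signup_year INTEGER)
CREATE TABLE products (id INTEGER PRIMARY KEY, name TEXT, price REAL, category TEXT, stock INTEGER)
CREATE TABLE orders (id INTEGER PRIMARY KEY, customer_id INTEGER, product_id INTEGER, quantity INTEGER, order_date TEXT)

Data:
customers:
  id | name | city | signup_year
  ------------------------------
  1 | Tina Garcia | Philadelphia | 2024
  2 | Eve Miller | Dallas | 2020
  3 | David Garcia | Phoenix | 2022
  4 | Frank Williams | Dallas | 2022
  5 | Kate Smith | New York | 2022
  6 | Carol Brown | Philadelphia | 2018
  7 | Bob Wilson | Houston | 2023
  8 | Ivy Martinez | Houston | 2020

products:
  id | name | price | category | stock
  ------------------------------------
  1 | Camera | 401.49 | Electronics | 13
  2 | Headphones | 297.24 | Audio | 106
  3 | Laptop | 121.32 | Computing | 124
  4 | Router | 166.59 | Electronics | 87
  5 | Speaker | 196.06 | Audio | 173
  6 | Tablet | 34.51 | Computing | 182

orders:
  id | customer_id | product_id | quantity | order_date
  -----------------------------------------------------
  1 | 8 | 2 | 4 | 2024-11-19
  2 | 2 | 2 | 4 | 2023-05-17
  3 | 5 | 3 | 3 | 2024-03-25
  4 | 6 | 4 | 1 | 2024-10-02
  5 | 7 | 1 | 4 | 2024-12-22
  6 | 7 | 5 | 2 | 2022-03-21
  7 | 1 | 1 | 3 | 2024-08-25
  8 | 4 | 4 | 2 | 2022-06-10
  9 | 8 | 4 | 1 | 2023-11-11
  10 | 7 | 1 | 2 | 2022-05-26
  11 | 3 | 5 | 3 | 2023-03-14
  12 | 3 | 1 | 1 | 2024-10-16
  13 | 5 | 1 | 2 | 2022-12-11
SELECT COUNT(*) FROM products

Execution result:
6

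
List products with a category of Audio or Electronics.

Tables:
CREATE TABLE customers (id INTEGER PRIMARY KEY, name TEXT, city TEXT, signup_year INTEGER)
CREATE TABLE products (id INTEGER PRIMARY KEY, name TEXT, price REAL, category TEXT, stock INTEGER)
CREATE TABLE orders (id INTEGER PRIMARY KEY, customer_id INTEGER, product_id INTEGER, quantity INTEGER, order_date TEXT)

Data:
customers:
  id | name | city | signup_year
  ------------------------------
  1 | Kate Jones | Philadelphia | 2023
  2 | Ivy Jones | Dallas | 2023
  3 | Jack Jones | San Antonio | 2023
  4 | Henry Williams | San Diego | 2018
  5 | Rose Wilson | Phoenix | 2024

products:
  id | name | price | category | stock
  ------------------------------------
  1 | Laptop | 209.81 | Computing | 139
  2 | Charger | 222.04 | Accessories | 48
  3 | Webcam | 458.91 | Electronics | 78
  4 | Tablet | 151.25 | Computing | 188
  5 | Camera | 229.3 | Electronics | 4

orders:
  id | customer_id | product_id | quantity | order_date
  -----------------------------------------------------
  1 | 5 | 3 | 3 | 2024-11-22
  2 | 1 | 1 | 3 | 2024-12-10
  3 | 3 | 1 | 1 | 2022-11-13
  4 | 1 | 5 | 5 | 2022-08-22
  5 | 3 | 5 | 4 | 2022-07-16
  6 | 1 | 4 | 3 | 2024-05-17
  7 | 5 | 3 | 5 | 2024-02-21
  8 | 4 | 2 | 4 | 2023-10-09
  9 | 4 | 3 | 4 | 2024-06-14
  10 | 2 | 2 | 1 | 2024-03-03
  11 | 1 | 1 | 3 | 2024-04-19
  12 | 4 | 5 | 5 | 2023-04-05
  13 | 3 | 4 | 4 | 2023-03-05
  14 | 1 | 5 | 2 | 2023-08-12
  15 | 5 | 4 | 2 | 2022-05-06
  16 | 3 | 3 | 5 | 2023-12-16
SELECT name, category FROM products WHERE category IN ('Audio', 'Electronics')

Execution result:
name | category
Webcam | Electronics
Camera | Electronics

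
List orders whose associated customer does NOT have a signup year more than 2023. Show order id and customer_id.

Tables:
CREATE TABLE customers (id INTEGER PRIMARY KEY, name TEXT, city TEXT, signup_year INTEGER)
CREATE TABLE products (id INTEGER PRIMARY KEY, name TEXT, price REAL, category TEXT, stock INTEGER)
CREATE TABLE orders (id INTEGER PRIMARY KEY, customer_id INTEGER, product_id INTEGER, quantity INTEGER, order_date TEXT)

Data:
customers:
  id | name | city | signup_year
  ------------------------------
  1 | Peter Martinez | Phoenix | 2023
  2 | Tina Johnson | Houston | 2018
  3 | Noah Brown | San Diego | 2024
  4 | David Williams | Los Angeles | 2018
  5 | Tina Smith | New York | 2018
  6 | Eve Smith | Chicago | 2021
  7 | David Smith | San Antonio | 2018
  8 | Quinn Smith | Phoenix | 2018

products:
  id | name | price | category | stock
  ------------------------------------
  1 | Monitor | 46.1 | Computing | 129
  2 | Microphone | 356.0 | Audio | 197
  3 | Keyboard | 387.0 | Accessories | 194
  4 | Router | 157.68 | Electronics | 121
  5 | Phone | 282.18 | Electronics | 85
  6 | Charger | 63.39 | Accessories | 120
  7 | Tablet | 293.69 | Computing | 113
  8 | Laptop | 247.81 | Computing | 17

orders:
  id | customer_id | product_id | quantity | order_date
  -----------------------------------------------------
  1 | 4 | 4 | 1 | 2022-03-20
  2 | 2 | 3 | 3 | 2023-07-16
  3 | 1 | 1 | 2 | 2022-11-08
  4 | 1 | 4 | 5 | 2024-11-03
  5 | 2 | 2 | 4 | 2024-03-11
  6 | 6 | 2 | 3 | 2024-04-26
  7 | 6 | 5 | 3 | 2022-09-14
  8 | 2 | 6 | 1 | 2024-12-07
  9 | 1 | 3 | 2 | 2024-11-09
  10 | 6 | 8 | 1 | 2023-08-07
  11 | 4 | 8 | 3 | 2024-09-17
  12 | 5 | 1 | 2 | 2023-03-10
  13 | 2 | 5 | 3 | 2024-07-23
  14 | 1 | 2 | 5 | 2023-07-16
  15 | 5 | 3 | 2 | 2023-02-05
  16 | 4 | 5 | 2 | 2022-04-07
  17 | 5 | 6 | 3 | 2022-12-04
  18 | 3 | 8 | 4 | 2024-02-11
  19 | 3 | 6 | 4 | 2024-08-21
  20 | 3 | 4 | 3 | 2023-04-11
SELECT id, customer_id FROM orders WHERE customer_id NOT IN (SELECT id FROM customers WHERE signup_year > 2023)

Execution result:
id | customer_id
1 | 4
2 | 2
3 | 1
4 | 1
5 | 2
6 | 6
7 | 6
8 | 2
9 | 1
10 | 6
11 | 4
12 | 5
13 | 2
14 | 1
15 | 5
16 | 4
17 | 5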